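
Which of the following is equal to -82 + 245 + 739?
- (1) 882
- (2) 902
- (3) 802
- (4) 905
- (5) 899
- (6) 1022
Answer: 2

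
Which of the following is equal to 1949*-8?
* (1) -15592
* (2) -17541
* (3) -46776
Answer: 1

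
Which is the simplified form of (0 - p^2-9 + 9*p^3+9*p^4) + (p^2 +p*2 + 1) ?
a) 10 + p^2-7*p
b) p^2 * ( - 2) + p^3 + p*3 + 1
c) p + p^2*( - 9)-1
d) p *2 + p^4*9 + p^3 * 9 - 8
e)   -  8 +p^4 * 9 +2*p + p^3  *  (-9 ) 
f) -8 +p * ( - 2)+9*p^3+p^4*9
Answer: d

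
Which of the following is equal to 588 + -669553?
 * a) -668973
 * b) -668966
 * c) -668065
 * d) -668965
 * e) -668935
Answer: d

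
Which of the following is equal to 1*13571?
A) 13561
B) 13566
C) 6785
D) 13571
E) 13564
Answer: D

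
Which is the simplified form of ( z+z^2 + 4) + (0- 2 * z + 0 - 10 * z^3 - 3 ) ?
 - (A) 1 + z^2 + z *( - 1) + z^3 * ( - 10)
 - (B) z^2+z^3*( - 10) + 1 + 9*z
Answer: A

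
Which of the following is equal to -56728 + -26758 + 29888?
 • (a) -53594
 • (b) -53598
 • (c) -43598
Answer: b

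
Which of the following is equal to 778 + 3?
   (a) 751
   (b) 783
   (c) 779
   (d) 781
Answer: d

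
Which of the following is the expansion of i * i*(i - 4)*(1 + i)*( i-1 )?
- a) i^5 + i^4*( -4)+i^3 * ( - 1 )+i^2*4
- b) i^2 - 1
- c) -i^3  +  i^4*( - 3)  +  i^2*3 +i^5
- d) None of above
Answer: a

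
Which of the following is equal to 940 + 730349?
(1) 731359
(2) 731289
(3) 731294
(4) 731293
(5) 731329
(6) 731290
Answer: 2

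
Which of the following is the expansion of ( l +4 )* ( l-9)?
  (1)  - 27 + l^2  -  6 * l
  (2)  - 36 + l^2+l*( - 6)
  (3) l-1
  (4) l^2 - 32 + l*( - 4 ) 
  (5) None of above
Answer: 5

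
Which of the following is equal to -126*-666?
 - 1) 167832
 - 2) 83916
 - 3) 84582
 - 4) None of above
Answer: 2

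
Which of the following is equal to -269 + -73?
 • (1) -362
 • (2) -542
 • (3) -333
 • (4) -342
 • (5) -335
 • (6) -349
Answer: 4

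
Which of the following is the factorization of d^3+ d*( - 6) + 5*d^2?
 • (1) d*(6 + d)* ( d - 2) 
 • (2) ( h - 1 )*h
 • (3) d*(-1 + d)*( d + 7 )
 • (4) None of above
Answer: 4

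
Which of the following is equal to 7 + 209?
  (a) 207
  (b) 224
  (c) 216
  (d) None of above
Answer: c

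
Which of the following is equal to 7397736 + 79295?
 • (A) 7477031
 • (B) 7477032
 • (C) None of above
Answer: A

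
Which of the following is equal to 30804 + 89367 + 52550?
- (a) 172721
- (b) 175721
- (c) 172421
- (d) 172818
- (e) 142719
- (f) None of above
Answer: a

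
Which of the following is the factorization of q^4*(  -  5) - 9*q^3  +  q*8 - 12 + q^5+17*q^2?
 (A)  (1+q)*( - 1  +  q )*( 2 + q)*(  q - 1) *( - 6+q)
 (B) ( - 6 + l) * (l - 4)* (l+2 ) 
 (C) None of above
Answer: A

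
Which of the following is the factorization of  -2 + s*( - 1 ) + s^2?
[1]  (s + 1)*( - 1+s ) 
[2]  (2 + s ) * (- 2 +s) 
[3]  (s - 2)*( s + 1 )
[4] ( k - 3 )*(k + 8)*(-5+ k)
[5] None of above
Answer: 3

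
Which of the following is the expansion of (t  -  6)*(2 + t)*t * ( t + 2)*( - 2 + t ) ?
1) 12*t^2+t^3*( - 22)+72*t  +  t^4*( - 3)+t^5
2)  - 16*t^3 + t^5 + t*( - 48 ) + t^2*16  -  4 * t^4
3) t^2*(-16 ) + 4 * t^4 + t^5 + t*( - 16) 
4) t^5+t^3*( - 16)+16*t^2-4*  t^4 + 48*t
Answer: 4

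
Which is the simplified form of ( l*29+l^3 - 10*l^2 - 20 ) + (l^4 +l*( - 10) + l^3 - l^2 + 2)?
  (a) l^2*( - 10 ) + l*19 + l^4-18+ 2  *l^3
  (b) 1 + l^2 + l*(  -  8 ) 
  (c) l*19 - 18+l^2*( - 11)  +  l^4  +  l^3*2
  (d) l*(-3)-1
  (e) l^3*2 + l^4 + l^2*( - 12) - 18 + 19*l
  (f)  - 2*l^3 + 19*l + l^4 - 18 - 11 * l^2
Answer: c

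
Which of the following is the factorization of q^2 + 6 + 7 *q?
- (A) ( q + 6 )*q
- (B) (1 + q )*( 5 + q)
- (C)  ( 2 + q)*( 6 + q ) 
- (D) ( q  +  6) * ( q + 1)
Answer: D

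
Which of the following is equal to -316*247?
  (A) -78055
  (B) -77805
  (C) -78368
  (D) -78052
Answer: D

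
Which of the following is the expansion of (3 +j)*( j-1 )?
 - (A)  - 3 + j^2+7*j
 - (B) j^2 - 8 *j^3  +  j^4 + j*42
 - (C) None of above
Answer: C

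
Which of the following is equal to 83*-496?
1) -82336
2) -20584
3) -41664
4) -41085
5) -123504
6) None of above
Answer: 6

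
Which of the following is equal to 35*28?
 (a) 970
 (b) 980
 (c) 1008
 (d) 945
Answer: b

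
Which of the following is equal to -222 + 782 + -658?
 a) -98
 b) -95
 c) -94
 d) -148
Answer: a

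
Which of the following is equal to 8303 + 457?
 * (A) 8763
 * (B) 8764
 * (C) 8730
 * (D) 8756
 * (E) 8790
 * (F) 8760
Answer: F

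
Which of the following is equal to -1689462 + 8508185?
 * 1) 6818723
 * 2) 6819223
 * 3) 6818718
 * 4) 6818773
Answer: 1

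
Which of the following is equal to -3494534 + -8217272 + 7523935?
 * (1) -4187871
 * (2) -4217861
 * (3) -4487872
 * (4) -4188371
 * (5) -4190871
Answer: 1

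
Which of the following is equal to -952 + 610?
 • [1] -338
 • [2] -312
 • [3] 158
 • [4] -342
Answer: 4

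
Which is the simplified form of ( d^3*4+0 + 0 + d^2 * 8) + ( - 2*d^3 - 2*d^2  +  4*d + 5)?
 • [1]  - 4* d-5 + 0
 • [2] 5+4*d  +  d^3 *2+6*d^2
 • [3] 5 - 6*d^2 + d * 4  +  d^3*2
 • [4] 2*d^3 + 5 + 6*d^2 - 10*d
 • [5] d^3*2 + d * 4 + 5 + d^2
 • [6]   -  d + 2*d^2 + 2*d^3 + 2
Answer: 2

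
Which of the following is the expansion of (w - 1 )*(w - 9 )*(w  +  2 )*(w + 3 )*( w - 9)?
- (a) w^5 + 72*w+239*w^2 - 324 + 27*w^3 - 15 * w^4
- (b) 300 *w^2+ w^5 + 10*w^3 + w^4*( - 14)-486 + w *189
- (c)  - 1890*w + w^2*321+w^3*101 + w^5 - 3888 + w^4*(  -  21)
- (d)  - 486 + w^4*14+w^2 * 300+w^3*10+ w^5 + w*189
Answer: b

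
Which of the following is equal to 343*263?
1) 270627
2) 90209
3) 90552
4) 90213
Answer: 2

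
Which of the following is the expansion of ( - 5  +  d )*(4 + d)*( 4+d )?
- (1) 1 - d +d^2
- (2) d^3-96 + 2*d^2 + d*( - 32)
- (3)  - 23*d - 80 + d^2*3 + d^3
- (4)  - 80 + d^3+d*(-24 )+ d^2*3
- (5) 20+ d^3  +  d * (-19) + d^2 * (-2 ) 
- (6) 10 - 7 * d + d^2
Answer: 4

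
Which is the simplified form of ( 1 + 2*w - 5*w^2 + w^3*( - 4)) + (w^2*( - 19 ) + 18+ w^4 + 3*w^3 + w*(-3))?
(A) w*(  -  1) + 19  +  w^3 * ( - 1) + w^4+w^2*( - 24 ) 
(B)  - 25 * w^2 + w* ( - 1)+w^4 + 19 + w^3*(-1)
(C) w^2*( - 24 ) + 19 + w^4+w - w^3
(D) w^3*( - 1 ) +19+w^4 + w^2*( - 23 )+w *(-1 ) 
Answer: A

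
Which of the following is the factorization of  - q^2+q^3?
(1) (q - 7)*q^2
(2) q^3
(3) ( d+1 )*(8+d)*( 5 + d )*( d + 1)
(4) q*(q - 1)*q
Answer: 4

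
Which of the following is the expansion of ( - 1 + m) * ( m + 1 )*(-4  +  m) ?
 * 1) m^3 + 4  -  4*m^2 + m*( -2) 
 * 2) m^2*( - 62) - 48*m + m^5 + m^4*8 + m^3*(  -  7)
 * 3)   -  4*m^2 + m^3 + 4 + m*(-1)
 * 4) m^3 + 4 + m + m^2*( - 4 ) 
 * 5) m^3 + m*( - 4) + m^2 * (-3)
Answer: 3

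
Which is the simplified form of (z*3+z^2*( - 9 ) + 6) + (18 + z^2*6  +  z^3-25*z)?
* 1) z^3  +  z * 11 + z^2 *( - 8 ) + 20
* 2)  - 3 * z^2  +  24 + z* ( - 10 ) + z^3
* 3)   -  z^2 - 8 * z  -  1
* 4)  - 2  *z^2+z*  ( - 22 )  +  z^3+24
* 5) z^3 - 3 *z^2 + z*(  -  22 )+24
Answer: 5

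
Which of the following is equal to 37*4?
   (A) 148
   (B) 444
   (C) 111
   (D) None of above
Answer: A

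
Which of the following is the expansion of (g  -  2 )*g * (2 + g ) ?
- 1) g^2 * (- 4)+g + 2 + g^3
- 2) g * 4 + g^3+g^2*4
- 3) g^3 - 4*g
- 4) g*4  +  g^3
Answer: 3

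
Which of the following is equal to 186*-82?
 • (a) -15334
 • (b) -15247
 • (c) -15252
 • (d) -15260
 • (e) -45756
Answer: c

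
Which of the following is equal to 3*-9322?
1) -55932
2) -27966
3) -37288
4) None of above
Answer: 2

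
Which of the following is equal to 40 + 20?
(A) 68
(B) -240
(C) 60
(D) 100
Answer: C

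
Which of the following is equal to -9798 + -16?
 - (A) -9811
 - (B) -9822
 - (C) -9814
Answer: C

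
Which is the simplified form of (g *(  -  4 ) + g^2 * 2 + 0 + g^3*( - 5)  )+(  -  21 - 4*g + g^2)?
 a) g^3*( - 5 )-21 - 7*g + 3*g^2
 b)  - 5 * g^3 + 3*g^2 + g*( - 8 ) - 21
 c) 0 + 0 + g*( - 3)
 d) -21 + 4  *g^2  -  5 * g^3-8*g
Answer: b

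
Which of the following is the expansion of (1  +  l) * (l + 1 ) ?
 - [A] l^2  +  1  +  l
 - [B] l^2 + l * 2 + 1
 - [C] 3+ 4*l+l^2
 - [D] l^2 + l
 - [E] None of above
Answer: B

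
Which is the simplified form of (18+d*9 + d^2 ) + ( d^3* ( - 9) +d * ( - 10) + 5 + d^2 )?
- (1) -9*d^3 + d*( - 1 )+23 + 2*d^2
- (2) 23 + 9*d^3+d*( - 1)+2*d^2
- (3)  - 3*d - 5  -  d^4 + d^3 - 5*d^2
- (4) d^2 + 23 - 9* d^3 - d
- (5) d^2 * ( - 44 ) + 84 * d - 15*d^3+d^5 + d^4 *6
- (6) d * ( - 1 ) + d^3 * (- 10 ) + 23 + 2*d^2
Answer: 1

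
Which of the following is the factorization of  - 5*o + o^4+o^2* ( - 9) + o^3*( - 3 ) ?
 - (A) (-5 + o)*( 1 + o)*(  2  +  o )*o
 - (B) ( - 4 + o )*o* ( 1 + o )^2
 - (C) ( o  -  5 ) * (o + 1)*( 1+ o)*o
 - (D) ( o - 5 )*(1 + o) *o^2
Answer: C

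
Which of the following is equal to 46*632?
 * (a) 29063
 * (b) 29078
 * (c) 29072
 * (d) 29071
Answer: c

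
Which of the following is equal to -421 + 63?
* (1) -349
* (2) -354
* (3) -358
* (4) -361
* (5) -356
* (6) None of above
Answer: 3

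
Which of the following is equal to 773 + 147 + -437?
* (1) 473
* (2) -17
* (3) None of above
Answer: 3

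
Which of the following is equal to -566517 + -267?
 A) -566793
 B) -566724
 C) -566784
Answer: C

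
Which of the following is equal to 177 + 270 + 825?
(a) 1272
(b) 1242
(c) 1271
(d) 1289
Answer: a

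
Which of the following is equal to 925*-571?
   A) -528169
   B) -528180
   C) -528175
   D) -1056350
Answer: C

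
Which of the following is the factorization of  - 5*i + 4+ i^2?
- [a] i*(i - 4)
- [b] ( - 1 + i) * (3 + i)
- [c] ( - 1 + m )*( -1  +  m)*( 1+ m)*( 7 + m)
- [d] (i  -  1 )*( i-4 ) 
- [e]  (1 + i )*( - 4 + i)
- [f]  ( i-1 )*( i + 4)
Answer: d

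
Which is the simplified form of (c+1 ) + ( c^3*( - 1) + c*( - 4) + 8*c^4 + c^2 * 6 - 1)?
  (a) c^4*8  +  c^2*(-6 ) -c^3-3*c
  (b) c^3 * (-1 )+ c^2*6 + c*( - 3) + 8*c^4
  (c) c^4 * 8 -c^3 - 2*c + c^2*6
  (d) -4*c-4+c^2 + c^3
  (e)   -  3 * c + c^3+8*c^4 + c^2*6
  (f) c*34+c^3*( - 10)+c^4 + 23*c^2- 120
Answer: b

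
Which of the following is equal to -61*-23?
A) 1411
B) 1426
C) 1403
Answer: C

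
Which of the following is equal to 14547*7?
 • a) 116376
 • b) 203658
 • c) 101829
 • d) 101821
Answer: c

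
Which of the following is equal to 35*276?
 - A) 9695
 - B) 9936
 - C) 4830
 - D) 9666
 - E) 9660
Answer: E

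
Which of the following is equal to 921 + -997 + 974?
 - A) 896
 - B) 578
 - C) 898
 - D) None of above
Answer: C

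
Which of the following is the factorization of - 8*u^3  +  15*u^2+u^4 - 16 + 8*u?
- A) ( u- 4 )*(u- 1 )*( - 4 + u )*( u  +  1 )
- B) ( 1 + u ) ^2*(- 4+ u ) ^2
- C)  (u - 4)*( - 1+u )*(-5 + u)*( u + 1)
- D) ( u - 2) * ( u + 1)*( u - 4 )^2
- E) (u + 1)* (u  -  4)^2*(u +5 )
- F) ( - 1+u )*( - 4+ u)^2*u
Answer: A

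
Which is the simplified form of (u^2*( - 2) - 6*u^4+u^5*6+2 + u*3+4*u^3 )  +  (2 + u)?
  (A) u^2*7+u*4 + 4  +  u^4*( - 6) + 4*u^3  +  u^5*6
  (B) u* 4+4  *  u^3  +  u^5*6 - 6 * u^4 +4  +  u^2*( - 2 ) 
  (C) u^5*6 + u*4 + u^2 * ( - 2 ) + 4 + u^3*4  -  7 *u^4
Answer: B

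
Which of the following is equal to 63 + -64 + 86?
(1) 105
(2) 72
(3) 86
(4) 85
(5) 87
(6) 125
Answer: 4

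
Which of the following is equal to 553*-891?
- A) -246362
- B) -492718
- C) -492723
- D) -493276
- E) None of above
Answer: C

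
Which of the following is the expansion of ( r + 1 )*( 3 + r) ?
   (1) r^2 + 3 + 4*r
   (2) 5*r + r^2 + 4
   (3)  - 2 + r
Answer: 1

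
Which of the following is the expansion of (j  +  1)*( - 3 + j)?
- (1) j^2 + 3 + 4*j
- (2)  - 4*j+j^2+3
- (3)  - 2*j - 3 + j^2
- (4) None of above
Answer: 3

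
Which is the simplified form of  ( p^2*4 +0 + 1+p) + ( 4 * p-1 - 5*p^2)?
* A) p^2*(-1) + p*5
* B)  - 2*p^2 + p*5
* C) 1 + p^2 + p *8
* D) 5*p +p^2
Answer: A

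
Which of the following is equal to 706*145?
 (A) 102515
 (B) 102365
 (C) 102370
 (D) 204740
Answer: C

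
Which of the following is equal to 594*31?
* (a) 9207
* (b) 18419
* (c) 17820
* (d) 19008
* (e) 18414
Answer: e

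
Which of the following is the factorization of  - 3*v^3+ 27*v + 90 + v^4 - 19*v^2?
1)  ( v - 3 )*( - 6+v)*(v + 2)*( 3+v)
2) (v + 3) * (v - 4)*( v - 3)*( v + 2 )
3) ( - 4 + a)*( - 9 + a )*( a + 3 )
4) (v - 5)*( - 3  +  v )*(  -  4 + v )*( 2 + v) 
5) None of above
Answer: 5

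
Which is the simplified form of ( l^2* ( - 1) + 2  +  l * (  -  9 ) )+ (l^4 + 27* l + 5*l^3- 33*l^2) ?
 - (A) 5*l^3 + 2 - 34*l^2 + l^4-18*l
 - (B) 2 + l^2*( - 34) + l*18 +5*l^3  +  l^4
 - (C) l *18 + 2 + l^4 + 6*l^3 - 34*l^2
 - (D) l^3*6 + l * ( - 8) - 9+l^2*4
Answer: B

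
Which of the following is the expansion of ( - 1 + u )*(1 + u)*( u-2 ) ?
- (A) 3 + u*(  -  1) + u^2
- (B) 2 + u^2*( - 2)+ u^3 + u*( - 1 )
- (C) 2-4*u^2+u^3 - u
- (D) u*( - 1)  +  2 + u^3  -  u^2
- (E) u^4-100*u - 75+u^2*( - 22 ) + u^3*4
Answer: B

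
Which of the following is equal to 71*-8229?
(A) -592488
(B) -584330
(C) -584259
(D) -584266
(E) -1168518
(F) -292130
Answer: C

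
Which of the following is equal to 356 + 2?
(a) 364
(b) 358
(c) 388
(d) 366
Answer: b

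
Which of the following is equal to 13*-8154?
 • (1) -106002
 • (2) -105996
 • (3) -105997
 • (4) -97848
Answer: 1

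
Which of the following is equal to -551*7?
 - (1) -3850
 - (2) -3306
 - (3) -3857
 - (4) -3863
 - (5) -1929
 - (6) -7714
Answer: 3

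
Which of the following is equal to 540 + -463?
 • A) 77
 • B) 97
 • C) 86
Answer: A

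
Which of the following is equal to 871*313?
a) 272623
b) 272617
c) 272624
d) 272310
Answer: a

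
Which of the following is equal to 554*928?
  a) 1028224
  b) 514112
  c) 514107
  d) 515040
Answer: b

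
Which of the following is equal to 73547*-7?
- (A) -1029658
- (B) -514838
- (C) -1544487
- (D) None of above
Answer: D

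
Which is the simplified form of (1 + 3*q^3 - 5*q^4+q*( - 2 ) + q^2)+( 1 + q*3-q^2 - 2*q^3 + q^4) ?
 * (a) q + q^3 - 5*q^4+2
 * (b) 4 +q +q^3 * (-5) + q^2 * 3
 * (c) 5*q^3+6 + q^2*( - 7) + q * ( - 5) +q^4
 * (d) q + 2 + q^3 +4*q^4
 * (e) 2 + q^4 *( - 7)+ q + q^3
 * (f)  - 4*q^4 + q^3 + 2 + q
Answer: f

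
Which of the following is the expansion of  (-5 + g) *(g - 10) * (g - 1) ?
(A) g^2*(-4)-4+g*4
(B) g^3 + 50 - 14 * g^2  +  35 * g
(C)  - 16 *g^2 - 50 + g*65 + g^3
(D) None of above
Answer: C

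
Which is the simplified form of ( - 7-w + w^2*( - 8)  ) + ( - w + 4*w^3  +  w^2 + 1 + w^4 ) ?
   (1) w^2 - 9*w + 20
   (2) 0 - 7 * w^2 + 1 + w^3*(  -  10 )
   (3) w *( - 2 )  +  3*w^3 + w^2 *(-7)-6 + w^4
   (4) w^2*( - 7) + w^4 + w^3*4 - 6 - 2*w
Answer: 4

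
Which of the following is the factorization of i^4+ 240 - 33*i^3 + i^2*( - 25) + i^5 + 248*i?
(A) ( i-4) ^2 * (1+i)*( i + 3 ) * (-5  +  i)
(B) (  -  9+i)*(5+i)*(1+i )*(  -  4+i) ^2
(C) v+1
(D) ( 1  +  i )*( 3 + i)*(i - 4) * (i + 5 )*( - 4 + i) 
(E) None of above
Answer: D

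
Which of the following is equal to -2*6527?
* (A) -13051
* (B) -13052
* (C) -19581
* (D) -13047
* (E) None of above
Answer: E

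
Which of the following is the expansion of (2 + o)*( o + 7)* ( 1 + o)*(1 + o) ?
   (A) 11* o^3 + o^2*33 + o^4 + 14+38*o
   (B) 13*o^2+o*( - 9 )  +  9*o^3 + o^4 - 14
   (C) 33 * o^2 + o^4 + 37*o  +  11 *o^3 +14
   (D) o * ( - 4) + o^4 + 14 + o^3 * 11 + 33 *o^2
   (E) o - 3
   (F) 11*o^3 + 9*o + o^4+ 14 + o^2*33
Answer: C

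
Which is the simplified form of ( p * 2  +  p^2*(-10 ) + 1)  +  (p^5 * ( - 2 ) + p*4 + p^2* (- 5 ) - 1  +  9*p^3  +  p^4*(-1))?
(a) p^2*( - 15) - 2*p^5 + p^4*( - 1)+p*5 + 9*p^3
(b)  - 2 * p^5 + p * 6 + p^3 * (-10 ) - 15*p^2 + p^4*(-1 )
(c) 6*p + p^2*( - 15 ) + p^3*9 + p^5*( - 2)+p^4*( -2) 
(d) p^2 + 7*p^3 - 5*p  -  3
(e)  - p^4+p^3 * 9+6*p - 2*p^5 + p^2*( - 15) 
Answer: e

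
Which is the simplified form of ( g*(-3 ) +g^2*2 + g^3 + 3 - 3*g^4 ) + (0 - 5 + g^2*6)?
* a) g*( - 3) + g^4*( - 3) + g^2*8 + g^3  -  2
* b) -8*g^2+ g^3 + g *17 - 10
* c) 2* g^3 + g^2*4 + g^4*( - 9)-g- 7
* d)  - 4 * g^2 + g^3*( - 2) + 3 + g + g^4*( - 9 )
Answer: a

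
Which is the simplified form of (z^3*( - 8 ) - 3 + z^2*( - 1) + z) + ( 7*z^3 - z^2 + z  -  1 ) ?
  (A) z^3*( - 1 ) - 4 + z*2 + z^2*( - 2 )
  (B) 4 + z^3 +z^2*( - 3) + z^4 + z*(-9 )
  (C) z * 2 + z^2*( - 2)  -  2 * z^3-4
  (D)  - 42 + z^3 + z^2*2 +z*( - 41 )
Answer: A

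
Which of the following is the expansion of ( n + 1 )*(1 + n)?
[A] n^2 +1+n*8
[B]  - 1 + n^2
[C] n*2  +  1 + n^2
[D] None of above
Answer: C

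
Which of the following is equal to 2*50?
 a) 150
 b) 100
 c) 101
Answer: b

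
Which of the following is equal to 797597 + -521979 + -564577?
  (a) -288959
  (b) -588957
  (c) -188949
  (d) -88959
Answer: a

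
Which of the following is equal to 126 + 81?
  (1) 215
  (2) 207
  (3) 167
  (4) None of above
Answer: 2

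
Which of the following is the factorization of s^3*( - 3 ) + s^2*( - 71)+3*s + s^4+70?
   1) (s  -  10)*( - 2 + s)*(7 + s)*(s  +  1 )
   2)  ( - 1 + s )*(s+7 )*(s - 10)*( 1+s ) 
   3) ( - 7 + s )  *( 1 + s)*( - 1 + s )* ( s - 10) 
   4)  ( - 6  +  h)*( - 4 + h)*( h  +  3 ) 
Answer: 2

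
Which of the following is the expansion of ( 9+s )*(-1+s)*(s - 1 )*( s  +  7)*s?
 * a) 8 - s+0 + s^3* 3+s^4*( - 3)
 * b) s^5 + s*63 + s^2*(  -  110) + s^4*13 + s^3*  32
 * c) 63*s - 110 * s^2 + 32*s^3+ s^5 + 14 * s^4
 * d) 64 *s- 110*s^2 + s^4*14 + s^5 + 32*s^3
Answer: c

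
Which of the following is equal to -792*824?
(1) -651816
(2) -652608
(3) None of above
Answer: 2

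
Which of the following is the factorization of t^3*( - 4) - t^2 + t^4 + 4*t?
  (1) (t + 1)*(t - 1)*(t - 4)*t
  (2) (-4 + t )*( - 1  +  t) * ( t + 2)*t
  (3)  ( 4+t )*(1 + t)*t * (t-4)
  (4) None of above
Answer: 1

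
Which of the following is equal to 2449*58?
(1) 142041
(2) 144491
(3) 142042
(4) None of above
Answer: 3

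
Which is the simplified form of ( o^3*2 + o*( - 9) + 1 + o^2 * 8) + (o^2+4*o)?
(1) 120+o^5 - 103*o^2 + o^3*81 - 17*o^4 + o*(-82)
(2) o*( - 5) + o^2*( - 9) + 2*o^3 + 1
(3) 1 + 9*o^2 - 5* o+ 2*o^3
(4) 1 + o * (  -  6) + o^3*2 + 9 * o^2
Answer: 3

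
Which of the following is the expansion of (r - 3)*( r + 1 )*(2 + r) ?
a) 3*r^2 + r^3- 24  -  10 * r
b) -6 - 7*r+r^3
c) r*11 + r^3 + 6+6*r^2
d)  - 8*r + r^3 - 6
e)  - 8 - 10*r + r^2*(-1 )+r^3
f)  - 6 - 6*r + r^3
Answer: b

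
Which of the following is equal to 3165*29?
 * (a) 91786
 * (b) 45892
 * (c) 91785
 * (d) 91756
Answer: c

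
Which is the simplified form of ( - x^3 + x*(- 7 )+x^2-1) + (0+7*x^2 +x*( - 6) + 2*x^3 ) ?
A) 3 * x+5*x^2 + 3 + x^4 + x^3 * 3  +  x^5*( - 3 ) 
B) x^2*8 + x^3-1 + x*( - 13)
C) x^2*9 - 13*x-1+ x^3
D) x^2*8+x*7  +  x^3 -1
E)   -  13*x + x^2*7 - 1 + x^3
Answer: B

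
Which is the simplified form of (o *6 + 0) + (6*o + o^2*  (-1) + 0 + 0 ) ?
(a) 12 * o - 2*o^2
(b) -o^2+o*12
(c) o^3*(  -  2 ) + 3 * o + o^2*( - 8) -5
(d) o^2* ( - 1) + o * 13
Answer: b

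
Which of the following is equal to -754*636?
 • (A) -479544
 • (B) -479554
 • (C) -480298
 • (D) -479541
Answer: A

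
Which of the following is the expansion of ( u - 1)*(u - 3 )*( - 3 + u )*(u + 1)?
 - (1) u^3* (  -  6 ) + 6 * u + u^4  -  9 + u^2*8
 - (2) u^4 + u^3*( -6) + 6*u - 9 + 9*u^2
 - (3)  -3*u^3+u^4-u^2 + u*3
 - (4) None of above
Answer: 1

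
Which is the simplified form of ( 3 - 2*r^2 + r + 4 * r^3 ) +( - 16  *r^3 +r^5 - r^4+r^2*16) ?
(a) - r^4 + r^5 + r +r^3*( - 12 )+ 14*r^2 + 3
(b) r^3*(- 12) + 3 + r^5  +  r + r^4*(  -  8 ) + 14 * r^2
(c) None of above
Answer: a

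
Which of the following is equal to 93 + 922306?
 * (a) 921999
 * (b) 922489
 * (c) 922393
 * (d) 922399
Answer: d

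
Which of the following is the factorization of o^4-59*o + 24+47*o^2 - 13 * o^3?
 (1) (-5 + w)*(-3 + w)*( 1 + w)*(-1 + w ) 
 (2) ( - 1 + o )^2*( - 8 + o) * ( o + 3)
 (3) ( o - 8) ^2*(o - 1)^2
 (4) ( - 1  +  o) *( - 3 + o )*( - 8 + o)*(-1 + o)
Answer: 4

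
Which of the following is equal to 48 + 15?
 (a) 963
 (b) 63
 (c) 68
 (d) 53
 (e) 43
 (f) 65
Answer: b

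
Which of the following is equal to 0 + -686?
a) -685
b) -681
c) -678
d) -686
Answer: d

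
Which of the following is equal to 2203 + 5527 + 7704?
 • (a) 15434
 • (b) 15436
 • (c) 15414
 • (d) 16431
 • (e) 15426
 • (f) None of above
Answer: a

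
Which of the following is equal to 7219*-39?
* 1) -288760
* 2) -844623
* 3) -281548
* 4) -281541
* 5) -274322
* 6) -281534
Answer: 4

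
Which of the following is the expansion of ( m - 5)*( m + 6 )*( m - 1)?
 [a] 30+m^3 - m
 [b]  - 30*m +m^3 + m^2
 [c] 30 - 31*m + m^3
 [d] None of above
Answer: c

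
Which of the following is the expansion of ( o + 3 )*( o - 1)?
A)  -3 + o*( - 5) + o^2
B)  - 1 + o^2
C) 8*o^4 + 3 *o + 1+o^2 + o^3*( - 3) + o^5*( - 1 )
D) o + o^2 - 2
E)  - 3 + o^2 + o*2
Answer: E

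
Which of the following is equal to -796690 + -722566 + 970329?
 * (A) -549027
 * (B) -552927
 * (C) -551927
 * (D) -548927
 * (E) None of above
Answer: D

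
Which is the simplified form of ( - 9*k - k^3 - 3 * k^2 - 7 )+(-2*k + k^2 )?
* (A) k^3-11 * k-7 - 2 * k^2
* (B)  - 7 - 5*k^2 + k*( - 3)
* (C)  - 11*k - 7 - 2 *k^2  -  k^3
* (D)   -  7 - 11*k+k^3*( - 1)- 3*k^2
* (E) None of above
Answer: C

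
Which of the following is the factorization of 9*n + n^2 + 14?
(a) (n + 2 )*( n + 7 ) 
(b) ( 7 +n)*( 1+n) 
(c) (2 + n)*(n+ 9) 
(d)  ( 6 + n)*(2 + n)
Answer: a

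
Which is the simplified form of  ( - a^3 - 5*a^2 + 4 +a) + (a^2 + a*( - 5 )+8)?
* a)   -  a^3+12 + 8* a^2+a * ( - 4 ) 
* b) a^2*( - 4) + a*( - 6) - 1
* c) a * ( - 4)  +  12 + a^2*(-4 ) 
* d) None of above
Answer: d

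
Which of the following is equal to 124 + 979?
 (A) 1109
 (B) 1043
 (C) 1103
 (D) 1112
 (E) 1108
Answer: C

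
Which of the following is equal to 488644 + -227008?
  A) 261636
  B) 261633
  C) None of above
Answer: A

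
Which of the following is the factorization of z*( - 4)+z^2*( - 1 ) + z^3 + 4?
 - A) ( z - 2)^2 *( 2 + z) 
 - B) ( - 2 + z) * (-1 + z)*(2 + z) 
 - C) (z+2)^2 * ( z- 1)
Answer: B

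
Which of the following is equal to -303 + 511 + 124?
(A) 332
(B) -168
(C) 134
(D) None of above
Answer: A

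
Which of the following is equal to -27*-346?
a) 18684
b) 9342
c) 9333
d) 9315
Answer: b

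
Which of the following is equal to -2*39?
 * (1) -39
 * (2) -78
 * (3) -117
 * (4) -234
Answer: 2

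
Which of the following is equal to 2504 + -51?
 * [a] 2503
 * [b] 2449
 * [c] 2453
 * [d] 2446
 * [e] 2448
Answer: c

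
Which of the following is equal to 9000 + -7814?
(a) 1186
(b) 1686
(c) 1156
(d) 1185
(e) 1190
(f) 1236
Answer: a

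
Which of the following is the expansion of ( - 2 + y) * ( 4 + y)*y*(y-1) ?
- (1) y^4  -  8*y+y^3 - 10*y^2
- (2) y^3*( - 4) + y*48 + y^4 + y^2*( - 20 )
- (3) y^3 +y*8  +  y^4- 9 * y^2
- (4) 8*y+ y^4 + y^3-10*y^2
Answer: 4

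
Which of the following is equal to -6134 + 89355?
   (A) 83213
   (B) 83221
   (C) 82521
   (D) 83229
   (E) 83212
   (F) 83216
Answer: B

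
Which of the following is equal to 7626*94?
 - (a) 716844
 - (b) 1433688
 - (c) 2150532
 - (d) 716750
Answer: a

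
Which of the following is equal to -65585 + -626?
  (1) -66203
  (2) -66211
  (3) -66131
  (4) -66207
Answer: 2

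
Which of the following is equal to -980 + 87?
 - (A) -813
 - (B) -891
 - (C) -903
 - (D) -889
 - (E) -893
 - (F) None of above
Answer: E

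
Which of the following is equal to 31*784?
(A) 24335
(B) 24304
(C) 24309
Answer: B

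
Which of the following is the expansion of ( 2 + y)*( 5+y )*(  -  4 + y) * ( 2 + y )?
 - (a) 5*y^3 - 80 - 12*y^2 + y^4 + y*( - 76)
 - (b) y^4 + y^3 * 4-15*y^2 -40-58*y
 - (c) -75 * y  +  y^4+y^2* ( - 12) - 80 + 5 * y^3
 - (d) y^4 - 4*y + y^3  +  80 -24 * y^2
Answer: a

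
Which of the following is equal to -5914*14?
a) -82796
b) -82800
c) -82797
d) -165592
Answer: a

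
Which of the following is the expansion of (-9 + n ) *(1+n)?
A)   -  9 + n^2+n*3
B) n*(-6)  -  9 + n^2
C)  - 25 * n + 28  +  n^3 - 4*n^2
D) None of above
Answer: D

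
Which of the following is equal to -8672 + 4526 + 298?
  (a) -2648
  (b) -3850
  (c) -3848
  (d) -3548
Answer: c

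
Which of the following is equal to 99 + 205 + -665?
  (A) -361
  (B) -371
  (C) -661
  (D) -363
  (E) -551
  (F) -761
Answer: A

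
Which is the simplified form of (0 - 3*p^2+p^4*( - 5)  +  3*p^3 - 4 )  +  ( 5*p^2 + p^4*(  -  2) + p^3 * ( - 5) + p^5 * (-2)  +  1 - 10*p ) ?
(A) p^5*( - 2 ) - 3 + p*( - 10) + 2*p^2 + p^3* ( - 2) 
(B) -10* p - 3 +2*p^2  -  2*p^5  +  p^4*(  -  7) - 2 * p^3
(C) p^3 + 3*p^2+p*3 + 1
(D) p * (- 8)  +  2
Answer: B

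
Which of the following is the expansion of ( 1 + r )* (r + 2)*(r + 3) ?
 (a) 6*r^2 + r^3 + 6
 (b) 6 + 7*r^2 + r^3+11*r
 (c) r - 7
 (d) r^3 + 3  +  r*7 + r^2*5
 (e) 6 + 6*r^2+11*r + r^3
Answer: e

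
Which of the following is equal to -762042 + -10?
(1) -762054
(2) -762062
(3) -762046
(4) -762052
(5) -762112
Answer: 4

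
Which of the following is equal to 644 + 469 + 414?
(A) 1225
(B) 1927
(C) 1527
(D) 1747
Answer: C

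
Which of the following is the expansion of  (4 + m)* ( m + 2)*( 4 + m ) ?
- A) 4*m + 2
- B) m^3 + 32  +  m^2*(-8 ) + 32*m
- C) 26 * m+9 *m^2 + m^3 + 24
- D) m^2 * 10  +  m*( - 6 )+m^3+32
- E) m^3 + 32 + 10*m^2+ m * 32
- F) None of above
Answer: E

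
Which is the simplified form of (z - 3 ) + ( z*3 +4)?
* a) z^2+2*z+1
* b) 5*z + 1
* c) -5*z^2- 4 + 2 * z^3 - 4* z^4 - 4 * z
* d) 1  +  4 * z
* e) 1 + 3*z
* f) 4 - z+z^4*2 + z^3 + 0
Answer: d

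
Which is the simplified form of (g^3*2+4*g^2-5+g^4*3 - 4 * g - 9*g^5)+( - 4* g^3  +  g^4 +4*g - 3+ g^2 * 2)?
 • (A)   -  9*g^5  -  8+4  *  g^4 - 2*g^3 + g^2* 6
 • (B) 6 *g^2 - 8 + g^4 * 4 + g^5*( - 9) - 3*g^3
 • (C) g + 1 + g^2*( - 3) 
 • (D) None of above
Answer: A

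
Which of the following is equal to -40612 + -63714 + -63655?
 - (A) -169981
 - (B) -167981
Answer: B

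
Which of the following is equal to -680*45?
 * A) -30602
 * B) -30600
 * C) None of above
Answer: B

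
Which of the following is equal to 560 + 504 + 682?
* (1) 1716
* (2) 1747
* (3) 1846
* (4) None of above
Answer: 4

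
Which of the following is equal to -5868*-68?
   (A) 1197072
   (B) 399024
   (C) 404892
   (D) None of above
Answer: B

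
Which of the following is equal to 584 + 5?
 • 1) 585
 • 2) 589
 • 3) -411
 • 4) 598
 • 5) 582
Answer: 2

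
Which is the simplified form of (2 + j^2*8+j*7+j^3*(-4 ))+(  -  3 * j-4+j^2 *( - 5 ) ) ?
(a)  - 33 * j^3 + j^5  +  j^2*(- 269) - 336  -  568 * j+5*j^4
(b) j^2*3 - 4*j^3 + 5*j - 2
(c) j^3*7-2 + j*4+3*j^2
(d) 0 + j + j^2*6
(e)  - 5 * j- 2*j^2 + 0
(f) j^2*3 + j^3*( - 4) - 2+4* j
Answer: f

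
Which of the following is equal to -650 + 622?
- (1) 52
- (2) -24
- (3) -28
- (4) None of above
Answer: 3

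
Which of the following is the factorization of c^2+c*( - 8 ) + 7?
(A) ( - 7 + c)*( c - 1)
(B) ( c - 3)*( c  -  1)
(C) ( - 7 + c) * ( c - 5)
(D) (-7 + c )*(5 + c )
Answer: A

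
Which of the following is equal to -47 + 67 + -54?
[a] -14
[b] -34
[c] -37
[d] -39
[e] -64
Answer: b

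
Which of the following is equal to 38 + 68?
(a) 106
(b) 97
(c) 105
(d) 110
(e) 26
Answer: a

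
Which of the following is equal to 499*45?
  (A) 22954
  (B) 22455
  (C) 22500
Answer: B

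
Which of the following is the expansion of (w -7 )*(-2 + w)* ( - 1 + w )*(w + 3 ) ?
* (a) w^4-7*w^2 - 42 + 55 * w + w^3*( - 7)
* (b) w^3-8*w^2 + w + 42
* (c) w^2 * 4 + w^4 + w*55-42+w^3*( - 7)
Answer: a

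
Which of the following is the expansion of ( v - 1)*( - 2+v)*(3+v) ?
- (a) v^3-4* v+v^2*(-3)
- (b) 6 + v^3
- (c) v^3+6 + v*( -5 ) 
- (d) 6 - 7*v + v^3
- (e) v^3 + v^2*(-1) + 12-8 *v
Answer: d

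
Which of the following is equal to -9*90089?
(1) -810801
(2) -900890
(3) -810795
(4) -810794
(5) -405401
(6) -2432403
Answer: 1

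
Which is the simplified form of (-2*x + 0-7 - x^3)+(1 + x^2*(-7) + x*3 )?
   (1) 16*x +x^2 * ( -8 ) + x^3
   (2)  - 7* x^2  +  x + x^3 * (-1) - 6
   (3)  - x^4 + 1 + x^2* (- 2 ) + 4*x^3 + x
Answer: 2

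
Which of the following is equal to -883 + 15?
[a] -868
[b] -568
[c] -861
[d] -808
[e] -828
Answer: a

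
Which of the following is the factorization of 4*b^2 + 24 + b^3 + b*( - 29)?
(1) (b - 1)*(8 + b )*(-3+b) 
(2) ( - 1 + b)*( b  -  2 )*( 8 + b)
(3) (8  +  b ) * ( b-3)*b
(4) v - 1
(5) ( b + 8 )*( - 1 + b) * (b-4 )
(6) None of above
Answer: 1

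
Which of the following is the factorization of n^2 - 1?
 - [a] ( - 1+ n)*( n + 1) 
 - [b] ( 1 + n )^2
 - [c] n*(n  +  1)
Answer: a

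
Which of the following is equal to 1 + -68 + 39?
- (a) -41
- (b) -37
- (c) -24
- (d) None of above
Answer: d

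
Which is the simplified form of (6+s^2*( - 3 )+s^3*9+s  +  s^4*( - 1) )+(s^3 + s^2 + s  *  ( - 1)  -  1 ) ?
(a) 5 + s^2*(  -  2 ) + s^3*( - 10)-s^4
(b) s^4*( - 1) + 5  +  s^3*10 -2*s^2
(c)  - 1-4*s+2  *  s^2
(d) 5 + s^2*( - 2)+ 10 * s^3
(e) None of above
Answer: b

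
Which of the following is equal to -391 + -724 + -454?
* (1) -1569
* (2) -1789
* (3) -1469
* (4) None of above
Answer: 1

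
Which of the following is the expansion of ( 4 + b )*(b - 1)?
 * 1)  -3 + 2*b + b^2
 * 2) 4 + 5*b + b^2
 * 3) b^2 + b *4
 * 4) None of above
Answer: 4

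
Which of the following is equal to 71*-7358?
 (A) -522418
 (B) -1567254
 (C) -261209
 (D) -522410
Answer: A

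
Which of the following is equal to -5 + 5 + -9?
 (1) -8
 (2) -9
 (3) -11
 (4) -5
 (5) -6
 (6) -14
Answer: 2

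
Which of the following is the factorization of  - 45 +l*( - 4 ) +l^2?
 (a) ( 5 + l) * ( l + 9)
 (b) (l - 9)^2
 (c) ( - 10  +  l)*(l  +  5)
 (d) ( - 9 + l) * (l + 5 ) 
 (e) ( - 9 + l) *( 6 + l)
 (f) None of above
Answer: d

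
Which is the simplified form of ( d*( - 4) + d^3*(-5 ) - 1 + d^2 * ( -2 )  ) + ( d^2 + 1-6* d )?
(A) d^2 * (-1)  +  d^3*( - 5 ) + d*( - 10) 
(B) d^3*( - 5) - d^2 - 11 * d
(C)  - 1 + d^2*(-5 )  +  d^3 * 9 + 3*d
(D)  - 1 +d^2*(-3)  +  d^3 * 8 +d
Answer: A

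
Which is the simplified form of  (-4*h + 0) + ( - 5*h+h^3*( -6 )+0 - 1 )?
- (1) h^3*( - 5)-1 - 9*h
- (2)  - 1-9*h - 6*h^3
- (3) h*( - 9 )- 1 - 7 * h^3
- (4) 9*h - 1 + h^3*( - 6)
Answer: 2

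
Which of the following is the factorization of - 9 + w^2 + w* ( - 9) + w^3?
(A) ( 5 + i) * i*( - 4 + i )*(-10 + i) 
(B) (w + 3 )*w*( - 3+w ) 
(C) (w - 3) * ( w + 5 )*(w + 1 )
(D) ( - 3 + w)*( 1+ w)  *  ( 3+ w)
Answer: D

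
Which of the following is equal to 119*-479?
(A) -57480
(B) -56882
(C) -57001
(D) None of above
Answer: C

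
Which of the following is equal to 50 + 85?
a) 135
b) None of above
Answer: a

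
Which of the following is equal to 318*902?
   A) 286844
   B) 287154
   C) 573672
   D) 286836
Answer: D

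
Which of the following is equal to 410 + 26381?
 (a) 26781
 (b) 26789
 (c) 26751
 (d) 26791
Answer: d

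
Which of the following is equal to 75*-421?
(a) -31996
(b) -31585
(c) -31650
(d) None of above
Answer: d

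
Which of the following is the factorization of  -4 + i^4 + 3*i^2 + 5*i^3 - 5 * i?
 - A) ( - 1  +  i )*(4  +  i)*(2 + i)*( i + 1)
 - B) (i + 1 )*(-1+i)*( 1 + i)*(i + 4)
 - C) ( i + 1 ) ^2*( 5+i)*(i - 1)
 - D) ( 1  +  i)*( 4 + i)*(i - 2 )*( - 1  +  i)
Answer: B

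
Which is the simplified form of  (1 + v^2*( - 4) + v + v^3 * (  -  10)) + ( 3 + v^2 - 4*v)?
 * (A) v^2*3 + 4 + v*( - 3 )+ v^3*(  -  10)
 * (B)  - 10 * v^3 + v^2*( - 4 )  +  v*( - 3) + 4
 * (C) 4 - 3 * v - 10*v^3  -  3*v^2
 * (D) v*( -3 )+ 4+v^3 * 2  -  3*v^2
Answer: C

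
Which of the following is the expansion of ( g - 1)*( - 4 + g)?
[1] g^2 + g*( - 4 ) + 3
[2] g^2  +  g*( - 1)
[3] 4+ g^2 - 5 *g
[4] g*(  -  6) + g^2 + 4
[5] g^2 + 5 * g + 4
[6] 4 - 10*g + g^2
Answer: 3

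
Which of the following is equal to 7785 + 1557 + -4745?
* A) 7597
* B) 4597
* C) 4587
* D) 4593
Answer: B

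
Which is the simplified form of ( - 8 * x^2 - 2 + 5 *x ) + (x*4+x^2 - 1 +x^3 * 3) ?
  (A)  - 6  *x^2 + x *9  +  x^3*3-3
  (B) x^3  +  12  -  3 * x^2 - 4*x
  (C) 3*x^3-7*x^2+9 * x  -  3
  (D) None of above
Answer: C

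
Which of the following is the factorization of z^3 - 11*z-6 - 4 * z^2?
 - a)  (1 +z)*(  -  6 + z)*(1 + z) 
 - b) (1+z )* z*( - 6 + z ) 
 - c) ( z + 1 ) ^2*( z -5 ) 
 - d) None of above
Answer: a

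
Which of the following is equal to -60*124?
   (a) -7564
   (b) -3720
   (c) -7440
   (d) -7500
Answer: c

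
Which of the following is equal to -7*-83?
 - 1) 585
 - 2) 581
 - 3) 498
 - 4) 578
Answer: 2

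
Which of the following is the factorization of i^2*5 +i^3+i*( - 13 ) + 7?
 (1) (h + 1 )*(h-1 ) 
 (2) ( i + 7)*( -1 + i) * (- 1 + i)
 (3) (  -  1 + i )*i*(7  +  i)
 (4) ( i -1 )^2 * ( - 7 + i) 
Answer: 2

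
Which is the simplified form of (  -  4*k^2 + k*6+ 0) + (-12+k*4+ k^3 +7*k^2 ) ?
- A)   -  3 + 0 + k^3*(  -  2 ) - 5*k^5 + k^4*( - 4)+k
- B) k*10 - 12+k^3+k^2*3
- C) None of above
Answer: B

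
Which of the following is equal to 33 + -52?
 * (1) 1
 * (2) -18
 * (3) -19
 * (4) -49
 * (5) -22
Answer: 3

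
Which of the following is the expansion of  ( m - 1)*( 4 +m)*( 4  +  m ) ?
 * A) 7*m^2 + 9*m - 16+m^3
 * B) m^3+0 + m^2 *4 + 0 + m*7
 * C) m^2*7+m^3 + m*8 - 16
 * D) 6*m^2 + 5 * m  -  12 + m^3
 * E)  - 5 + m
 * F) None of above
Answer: C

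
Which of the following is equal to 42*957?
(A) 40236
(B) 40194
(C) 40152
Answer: B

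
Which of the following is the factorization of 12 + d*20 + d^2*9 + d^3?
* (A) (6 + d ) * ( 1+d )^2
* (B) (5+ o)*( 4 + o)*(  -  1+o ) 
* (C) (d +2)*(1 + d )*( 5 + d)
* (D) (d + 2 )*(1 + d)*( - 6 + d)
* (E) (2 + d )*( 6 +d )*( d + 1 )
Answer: E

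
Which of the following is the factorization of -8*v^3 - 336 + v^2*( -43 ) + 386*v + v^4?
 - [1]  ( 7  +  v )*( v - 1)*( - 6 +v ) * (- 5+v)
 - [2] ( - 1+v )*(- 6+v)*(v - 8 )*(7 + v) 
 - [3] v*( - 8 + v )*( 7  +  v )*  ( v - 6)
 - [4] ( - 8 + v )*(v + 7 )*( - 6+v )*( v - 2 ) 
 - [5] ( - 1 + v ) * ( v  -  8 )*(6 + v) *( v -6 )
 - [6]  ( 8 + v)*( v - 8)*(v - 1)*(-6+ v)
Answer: 2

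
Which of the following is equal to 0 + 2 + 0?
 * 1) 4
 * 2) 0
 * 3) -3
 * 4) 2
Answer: 4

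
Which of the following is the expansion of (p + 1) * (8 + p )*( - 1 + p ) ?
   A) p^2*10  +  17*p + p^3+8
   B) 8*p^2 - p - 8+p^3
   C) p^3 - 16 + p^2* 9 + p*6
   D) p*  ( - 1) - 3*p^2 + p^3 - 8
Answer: B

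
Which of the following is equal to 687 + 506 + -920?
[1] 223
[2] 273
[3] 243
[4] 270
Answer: 2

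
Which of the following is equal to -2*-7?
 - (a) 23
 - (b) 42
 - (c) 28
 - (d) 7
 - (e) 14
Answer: e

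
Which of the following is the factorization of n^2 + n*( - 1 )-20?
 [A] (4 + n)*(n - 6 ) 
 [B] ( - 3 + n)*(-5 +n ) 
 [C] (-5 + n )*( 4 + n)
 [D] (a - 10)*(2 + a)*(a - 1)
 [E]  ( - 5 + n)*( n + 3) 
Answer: C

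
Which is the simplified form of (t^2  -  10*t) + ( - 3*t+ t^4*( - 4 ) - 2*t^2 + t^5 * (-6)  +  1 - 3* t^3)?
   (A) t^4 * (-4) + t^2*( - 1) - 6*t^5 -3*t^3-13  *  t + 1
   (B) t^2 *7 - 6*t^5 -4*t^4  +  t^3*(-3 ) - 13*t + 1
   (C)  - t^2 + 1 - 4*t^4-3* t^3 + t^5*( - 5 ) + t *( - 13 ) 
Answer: A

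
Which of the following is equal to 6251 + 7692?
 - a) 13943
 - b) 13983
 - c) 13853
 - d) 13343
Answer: a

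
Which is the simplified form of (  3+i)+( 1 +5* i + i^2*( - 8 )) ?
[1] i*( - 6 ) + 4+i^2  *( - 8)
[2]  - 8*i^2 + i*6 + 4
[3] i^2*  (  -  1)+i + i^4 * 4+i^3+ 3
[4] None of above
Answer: 2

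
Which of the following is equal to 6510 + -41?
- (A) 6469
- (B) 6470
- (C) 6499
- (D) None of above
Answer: A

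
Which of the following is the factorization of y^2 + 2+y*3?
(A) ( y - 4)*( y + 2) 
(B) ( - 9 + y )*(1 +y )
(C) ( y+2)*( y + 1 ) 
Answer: C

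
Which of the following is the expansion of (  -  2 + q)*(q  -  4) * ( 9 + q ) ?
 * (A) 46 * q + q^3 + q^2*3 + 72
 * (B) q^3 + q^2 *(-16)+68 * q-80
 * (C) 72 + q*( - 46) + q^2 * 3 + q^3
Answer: C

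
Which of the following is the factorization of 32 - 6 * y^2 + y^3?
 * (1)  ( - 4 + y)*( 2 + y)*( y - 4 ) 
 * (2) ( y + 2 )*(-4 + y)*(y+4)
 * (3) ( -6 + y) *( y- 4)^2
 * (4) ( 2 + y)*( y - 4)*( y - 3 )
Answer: 1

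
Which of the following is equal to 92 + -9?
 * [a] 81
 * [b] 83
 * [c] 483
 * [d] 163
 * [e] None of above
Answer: b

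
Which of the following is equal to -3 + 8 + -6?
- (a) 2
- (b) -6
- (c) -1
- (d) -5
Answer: c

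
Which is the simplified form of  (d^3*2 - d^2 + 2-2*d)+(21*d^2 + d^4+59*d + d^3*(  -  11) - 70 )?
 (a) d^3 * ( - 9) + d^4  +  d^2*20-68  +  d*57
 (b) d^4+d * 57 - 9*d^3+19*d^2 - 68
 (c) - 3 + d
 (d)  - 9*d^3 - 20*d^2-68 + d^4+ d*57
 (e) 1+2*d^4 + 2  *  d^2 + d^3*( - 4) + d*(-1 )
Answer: a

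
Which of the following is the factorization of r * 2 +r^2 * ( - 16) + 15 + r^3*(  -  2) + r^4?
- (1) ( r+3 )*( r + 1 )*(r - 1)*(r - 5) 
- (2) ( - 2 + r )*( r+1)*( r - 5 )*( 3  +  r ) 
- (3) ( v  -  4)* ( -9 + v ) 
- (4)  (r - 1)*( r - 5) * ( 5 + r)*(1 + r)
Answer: 1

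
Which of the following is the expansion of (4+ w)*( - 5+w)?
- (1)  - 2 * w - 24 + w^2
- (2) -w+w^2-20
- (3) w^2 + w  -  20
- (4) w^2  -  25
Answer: 2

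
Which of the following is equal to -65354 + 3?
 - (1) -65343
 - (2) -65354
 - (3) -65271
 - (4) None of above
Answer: 4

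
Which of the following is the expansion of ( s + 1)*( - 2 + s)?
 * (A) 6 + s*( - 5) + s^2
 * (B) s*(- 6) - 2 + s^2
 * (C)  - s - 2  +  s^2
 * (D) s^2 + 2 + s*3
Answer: C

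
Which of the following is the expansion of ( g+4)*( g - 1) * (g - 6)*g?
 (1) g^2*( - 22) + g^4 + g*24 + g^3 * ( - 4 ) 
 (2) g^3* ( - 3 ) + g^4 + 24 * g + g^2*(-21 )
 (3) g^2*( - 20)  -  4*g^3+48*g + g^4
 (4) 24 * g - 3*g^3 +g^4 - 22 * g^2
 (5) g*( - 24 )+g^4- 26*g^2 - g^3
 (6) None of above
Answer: 4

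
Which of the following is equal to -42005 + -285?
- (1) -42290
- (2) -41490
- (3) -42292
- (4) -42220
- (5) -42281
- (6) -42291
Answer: 1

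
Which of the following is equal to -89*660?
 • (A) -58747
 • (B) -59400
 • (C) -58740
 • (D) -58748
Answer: C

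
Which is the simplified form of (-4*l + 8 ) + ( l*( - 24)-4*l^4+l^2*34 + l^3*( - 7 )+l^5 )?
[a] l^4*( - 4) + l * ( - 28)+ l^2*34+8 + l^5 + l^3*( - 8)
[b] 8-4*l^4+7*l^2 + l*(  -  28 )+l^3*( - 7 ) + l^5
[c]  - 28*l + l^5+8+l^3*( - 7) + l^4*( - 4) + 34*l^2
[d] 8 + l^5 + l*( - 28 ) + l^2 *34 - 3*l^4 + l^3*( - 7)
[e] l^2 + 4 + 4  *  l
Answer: c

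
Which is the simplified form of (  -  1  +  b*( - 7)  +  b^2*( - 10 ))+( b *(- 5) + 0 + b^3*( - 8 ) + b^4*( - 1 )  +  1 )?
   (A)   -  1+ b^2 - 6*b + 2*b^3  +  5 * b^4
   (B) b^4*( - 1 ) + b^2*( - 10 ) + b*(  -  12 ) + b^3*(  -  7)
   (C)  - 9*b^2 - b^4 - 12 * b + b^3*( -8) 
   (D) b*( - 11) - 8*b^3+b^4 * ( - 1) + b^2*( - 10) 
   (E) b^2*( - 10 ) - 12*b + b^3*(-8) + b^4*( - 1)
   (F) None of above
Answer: E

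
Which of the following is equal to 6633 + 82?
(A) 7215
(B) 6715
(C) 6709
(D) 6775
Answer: B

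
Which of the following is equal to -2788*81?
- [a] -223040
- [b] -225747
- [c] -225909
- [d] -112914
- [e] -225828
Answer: e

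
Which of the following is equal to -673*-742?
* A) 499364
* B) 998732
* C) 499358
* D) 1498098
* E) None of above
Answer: E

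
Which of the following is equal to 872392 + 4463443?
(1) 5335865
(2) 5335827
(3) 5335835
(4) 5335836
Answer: 3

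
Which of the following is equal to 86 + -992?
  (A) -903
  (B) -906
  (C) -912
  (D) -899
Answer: B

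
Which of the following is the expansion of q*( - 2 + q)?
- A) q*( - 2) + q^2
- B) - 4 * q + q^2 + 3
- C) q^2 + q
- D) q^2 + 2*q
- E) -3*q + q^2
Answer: A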